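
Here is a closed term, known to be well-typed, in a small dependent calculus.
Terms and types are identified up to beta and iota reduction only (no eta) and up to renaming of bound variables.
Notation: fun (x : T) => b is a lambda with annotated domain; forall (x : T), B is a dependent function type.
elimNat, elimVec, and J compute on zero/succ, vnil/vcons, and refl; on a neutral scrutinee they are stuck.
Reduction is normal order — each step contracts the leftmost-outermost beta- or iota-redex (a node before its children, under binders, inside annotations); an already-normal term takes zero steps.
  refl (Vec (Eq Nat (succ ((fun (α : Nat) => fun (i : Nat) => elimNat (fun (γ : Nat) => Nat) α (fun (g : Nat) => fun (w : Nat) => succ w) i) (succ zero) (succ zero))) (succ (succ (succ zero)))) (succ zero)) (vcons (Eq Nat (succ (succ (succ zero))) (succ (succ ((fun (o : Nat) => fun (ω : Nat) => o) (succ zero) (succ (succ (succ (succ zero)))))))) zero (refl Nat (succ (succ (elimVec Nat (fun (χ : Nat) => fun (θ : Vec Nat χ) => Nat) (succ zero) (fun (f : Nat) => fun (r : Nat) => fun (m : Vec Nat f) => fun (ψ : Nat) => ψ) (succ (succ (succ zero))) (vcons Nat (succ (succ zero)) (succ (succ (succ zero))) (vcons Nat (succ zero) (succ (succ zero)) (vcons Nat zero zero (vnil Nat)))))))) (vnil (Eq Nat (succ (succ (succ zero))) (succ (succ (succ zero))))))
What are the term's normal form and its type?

resulting normal form:
  refl (Vec (Eq Nat (succ (succ (succ zero))) (succ (succ (succ zero)))) (succ zero)) (vcons (Eq Nat (succ (succ (succ zero))) (succ (succ (succ zero)))) zero (refl Nat (succ (succ (succ zero)))) (vnil (Eq Nat (succ (succ (succ zero))) (succ (succ (succ zero))))))
the term's type:
  Eq (Vec (Eq Nat (succ (succ (succ zero))) (succ (succ (succ zero)))) (succ zero)) (vcons (Eq Nat (succ (succ (succ zero))) (succ (succ (succ zero)))) zero (refl Nat (succ (succ (succ zero)))) (vnil (Eq Nat (succ (succ (succ zero))) (succ (succ (succ zero)))))) (vcons (Eq Nat (succ (succ (succ zero))) (succ (succ (succ zero)))) zero (refl Nat (succ (succ (succ zero)))) (vnil (Eq Nat (succ (succ (succ zero))) (succ (succ (succ zero))))))


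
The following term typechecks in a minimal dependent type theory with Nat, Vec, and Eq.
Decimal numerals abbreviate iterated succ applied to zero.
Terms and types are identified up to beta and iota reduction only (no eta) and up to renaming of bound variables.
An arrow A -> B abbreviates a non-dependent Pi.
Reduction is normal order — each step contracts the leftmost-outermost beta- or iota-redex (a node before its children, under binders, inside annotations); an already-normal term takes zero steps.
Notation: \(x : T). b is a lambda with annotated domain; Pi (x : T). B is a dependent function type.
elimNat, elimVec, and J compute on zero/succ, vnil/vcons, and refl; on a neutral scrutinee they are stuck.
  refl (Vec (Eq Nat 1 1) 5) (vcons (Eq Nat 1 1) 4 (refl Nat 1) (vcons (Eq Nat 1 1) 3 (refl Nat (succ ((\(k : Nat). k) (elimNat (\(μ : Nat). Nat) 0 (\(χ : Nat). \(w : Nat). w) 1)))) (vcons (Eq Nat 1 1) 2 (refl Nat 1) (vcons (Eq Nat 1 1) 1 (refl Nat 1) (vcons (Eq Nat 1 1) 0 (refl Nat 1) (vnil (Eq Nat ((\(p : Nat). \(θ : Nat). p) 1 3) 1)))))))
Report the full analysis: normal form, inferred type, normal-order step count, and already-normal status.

normal form:
  refl (Vec (Eq Nat 1 1) 5) (vcons (Eq Nat 1 1) 4 (refl Nat 1) (vcons (Eq Nat 1 1) 3 (refl Nat 1) (vcons (Eq Nat 1 1) 2 (refl Nat 1) (vcons (Eq Nat 1 1) 1 (refl Nat 1) (vcons (Eq Nat 1 1) 0 (refl Nat 1) (vnil (Eq Nat 1 1)))))))
type:
  Eq (Vec (Eq Nat 1 1) 5) (vcons (Eq Nat 1 1) 4 (refl Nat 1) (vcons (Eq Nat 1 1) 3 (refl Nat 1) (vcons (Eq Nat 1 1) 2 (refl Nat 1) (vcons (Eq Nat 1 1) 1 (refl Nat 1) (vcons (Eq Nat 1 1) 0 (refl Nat 1) (vnil (Eq Nat 1 1))))))) (vcons (Eq Nat 1 1) 4 (refl Nat 1) (vcons (Eq Nat 1 1) 3 (refl Nat 1) (vcons (Eq Nat 1 1) 2 (refl Nat 1) (vcons (Eq Nat 1 1) 1 (refl Nat 1) (vcons (Eq Nat 1 1) 0 (refl Nat 1) (vnil (Eq Nat 1 1)))))))
normal-order step count: 7
term was already normal: no
first contracted redex: a beta-redex


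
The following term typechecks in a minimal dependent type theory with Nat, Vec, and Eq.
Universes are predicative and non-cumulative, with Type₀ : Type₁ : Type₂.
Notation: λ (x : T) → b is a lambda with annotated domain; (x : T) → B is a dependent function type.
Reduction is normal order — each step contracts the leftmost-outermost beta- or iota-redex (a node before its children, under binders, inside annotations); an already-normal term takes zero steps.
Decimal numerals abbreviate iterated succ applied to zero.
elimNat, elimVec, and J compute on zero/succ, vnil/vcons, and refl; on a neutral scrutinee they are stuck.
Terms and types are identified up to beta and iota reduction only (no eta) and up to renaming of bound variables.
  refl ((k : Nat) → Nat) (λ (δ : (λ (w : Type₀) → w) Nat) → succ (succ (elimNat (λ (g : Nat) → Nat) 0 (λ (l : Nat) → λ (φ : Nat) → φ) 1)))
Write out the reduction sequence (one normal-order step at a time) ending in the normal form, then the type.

normal-order reduction sequence:
  refl ((k : Nat) → Nat) (λ (δ : (λ (w : Type₀) → w) Nat) → succ (succ (elimNat (λ (g : Nat) → Nat) 0 (λ (l : Nat) → λ (φ : Nat) → φ) 1)))
  ~> refl ((k : Nat) → Nat) (λ (δ : Nat) → succ (succ (elimNat (λ (w : Nat) → Nat) 0 (λ (g : Nat) → λ (l : Nat) → l) 1)))
  ~> refl ((k : Nat) → Nat) (λ (δ : Nat) → succ (succ ((λ (w : Nat) → λ (g : Nat) → g) 0 (elimNat (λ (l : Nat) → Nat) 0 (λ (φ : Nat) → λ (j : Nat) → j) 0))))
  ~> refl ((k : Nat) → Nat) (λ (δ : Nat) → succ (succ ((λ (w : Nat) → w) (elimNat (λ (g : Nat) → Nat) 0 (λ (l : Nat) → λ (φ : Nat) → φ) 0))))
  ~> refl ((k : Nat) → Nat) (λ (δ : Nat) → succ (succ (elimNat (λ (w : Nat) → Nat) 0 (λ (g : Nat) → λ (l : Nat) → l) 0)))
  ~> refl ((k : Nat) → Nat) (λ (δ : Nat) → 2)
inferred type:
  Eq ((k : Nat) → Nat) (λ (δ : Nat) → 2) (λ (w : Nat) → 2)


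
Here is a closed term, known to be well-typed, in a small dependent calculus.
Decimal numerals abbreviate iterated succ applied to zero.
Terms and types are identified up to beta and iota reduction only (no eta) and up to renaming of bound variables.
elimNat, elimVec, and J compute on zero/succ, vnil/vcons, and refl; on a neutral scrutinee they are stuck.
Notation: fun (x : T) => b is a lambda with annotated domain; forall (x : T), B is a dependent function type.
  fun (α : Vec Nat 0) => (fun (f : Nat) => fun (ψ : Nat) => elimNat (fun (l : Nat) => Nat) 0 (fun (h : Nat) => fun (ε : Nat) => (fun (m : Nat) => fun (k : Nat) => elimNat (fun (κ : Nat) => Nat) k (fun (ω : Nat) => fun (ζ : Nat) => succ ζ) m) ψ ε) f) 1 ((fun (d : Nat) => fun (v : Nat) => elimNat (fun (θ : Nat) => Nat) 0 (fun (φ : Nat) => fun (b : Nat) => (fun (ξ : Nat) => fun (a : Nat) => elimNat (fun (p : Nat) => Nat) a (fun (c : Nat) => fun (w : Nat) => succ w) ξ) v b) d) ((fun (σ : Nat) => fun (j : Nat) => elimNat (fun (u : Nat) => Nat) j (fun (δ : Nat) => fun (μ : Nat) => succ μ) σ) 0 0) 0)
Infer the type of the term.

the term's type:
  forall (α : Vec Nat 0), Nat


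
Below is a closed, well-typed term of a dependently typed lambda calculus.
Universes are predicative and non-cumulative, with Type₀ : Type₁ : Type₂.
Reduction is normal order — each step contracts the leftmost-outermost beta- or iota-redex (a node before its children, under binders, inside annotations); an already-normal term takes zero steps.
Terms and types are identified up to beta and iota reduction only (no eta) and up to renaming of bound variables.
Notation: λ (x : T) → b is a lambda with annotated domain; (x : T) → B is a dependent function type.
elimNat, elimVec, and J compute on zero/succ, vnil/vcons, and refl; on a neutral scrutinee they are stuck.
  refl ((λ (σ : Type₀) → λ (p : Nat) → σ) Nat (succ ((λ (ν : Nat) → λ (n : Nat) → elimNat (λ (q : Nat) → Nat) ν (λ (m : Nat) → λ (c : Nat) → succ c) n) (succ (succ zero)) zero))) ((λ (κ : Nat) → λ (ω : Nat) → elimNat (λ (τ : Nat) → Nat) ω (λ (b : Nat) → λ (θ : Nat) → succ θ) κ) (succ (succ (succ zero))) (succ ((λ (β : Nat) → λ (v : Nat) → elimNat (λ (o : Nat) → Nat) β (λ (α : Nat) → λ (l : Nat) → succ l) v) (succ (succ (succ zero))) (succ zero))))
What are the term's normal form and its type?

normal form:
  refl Nat (succ (succ (succ (succ (succ (succ (succ (succ zero))))))))
the term's type:
  Eq Nat (succ (succ (succ (succ (succ (succ (succ (succ zero)))))))) (succ (succ (succ (succ (succ (succ (succ (succ zero))))))))
observation: 20 normal-order steps separate the term from its normal form.


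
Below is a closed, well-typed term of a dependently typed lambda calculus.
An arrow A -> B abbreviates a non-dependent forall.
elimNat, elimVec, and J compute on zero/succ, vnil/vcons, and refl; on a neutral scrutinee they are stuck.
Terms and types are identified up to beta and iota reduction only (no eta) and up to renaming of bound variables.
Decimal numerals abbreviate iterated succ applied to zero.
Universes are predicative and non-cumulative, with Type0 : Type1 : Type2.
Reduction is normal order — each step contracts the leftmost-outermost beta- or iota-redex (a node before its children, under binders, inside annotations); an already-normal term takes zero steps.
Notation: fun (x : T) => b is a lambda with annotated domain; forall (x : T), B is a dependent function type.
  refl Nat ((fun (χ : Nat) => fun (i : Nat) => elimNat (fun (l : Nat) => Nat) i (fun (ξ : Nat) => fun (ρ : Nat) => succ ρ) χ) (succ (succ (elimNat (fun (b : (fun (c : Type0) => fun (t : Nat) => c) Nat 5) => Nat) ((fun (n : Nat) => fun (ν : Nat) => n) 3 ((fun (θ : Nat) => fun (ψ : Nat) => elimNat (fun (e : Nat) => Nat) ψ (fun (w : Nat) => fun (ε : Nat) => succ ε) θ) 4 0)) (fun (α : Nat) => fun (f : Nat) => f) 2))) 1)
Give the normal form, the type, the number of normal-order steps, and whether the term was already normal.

reduced normal form:
  refl Nat 6
inferred type:
  Eq Nat 6 6
normal-order step count: 27
already normal: no
first redex: a beta-redex


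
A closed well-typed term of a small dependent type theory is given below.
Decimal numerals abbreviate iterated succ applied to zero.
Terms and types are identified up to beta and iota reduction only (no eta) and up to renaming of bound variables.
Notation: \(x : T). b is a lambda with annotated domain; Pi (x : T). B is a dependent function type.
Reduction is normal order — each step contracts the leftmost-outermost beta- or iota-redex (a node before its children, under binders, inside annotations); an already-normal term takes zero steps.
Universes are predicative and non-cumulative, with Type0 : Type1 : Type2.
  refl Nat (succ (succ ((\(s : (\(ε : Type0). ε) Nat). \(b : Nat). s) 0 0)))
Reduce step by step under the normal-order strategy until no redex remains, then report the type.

reduction (normal order):
  refl Nat (succ (succ ((\(s : (\(ε : Type0). ε) Nat). \(b : Nat). s) 0 0)))
  ~> refl Nat (succ (succ ((\(s : Nat). 0) 0)))
  ~> refl Nat 2
the term's type:
  Eq Nat 2 2


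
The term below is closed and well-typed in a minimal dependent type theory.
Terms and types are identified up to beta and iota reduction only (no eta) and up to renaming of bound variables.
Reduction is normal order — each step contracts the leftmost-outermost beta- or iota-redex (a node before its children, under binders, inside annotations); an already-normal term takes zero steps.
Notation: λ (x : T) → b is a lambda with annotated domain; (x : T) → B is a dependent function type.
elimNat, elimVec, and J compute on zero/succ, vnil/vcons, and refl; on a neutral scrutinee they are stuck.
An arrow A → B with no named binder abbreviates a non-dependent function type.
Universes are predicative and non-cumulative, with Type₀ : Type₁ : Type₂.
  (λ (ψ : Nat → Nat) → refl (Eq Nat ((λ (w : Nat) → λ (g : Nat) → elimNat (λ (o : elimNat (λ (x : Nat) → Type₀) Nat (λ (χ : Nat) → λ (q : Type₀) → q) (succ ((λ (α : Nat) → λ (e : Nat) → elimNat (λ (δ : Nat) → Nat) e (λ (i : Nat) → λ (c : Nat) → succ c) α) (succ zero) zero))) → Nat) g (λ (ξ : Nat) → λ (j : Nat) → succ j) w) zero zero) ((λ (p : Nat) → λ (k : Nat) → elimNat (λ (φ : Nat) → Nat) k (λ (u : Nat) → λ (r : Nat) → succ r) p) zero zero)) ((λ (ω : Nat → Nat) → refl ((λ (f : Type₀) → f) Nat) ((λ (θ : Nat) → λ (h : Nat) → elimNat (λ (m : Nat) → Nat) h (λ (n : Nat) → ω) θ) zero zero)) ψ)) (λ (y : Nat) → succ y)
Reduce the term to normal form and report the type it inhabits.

reduced normal form:
  refl (Eq Nat zero zero) (refl Nat zero)
inferred type:
  Eq (Eq Nat zero zero) (refl Nat zero) (refl Nat zero)


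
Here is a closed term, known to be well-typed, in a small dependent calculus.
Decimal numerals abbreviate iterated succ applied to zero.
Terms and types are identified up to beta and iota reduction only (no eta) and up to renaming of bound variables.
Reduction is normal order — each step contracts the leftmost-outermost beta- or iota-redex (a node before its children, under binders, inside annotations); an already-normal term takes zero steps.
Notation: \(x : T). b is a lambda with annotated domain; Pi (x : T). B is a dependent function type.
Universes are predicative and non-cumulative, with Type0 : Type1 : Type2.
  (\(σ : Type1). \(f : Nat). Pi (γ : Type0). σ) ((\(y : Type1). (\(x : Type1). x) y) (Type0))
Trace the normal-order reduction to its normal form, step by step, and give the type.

reduction (normal order):
  (\(σ : Type1). \(f : Nat). Pi (γ : Type0). σ) ((\(y : Type1). (\(x : Type1). x) y) (Type0))
  ~> \(σ : Nat). Pi (f : Type0). (\(γ : Type1). (\(y : Type1). y) γ) (Type0)
  ~> \(σ : Nat). Pi (f : Type0). (\(γ : Type1). γ) (Type0)
  ~> \(σ : Nat). Pi (f : Type0). Type0
type:
  Pi (σ : Nat). Type1


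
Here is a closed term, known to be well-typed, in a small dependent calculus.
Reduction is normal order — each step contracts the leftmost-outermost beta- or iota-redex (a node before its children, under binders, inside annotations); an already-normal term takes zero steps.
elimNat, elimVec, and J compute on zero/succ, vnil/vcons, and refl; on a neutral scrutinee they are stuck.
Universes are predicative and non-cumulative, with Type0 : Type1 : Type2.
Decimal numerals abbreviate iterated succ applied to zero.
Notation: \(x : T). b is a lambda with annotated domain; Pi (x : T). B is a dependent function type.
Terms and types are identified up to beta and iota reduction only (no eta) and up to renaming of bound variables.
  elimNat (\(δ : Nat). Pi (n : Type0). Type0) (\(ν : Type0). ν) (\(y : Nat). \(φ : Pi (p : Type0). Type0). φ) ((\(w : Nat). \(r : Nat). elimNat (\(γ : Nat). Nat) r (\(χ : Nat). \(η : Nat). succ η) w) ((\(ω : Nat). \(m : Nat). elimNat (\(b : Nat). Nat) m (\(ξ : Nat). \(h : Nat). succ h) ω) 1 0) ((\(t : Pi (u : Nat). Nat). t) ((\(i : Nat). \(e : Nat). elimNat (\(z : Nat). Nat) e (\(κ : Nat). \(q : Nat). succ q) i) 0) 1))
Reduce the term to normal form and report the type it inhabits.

resulting normal form:
  \(δ : Type0). δ
type:
  Pi (δ : Type0). Type0


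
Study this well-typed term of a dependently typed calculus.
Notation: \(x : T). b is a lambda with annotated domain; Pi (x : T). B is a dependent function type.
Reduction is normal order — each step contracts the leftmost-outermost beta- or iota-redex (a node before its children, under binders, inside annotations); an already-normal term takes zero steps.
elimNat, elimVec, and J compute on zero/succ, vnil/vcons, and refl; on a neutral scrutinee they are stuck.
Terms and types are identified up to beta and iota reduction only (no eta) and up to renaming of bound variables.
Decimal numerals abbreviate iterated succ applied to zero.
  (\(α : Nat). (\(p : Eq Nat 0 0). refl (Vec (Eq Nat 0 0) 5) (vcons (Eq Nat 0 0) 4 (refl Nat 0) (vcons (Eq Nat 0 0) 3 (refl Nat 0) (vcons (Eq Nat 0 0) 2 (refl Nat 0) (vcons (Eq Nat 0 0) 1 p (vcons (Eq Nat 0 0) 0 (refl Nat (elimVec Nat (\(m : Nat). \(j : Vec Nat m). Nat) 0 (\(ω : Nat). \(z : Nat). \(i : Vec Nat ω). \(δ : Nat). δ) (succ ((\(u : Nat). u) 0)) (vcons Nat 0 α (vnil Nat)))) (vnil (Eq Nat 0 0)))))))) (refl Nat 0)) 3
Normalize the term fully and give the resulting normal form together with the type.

normal form:
  refl (Vec (Eq Nat 0 0) 5) (vcons (Eq Nat 0 0) 4 (refl Nat 0) (vcons (Eq Nat 0 0) 3 (refl Nat 0) (vcons (Eq Nat 0 0) 2 (refl Nat 0) (vcons (Eq Nat 0 0) 1 (refl Nat 0) (vcons (Eq Nat 0 0) 0 (refl Nat 0) (vnil (Eq Nat 0 0)))))))
inferred type:
  Eq (Vec (Eq Nat 0 0) 5) (vcons (Eq Nat 0 0) 4 (refl Nat 0) (vcons (Eq Nat 0 0) 3 (refl Nat 0) (vcons (Eq Nat 0 0) 2 (refl Nat 0) (vcons (Eq Nat 0 0) 1 (refl Nat 0) (vcons (Eq Nat 0 0) 0 (refl Nat 0) (vnil (Eq Nat 0 0))))))) (vcons (Eq Nat 0 0) 4 (refl Nat 0) (vcons (Eq Nat 0 0) 3 (refl Nat 0) (vcons (Eq Nat 0 0) 2 (refl Nat 0) (vcons (Eq Nat 0 0) 1 (refl Nat 0) (vcons (Eq Nat 0 0) 0 (refl Nat 0) (vnil (Eq Nat 0 0)))))))


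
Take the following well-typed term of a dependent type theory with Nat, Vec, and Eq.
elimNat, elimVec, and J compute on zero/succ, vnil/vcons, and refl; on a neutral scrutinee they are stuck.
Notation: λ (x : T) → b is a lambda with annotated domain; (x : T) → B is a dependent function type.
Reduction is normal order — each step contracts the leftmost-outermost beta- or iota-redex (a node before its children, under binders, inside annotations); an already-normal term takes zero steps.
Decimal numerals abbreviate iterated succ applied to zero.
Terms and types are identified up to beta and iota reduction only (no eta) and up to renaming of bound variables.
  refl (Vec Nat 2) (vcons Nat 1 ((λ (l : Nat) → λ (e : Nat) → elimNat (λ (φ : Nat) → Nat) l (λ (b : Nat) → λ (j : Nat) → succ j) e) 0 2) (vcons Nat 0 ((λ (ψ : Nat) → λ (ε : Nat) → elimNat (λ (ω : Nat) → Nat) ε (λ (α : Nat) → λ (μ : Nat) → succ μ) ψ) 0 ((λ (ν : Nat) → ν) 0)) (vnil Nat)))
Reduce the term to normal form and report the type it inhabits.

reduced normal form:
  refl (Vec Nat 2) (vcons Nat 1 2 (vcons Nat 0 0 (vnil Nat)))
the term's type:
  Eq (Vec Nat 2) (vcons Nat 1 2 (vcons Nat 0 0 (vnil Nat))) (vcons Nat 1 2 (vcons Nat 0 0 (vnil Nat)))
observation: the leftmost-outermost redex is a beta-redex, and normalization takes 13 steps.


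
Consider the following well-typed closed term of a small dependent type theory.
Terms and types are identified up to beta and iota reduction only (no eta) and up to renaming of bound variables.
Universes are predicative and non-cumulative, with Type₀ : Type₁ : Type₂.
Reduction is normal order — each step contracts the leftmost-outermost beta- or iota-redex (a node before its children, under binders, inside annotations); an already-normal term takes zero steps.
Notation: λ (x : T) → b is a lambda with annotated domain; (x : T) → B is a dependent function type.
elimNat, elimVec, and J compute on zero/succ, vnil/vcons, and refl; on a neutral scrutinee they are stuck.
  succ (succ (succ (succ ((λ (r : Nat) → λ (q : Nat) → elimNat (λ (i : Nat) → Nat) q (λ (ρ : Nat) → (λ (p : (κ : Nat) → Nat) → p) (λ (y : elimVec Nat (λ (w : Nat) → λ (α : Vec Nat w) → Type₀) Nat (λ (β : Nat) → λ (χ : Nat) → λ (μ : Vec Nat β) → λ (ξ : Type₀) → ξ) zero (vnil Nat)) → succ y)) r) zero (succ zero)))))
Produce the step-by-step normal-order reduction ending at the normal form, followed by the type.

normal-order reduction sequence:
  succ (succ (succ (succ ((λ (r : Nat) → λ (q : Nat) → elimNat (λ (i : Nat) → Nat) q (λ (ρ : Nat) → (λ (p : (κ : Nat) → Nat) → p) (λ (y : elimVec Nat (λ (w : Nat) → λ (α : Vec Nat w) → Type₀) Nat (λ (β : Nat) → λ (χ : Nat) → λ (μ : Vec Nat β) → λ (ξ : Type₀) → ξ) zero (vnil Nat)) → succ y)) r) zero (succ zero)))))
  ~> succ (succ (succ (succ ((λ (r : Nat) → elimNat (λ (q : Nat) → Nat) r (λ (i : Nat) → (λ (ρ : (p : Nat) → Nat) → ρ) (λ (κ : elimVec Nat (λ (y : Nat) → λ (w : Vec Nat y) → Type₀) Nat (λ (α : Nat) → λ (β : Nat) → λ (χ : Vec Nat α) → λ (μ : Type₀) → μ) zero (vnil Nat)) → succ κ)) zero) (succ zero)))))
  ~> succ (succ (succ (succ (elimNat (λ (r : Nat) → Nat) (succ zero) (λ (q : Nat) → (λ (i : (ρ : Nat) → Nat) → i) (λ (p : elimVec Nat (λ (κ : Nat) → λ (y : Vec Nat κ) → Type₀) Nat (λ (w : Nat) → λ (α : Nat) → λ (β : Vec Nat w) → λ (χ : Type₀) → χ) zero (vnil Nat)) → succ p)) zero))))
  ~> succ (succ (succ (succ (succ zero))))
inferred type:
  Nat


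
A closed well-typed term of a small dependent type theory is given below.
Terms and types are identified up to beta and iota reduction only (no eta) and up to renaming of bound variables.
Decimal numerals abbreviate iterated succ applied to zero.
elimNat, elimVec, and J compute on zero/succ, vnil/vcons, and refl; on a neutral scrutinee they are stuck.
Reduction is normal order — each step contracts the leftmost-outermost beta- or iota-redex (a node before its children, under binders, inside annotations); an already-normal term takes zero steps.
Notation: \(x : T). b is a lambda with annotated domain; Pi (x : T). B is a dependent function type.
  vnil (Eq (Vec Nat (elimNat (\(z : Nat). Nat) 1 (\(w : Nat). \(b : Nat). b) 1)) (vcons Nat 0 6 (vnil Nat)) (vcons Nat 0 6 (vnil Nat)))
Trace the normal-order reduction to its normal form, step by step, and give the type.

normal-order reduction sequence:
  vnil (Eq (Vec Nat (elimNat (\(z : Nat). Nat) 1 (\(w : Nat). \(b : Nat). b) 1)) (vcons Nat 0 6 (vnil Nat)) (vcons Nat 0 6 (vnil Nat)))
  ~> vnil (Eq (Vec Nat ((\(z : Nat). \(w : Nat). w) 0 (elimNat (\(b : Nat). Nat) 1 (\(j : Nat). \(η : Nat). η) 0))) (vcons Nat 0 6 (vnil Nat)) (vcons Nat 0 6 (vnil Nat)))
  ~> vnil (Eq (Vec Nat ((\(z : Nat). z) (elimNat (\(w : Nat). Nat) 1 (\(b : Nat). \(j : Nat). j) 0))) (vcons Nat 0 6 (vnil Nat)) (vcons Nat 0 6 (vnil Nat)))
  ~> vnil (Eq (Vec Nat (elimNat (\(z : Nat). Nat) 1 (\(w : Nat). \(b : Nat). b) 0)) (vcons Nat 0 6 (vnil Nat)) (vcons Nat 0 6 (vnil Nat)))
  ~> vnil (Eq (Vec Nat 1) (vcons Nat 0 6 (vnil Nat)) (vcons Nat 0 6 (vnil Nat)))
inferred type:
  Vec (Eq (Vec Nat 1) (vcons Nat 0 6 (vnil Nat)) (vcons Nat 0 6 (vnil Nat))) 0


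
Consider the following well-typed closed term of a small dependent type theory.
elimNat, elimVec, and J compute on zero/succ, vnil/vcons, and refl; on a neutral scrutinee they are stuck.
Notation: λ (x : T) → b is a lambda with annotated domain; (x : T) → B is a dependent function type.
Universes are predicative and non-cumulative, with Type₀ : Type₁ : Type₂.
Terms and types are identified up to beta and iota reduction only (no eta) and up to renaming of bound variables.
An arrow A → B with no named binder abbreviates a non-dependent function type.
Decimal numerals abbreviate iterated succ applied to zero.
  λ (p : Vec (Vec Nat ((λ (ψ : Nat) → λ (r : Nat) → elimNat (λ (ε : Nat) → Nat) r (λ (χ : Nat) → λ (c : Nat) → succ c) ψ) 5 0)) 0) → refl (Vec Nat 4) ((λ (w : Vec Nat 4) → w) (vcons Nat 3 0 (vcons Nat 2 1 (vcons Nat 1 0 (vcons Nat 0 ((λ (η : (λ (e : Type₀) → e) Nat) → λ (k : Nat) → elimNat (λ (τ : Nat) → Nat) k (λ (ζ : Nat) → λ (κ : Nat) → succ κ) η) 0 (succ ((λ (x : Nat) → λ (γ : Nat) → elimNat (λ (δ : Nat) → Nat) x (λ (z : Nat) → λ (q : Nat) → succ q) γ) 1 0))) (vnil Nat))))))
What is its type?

type:
  Vec (Vec Nat 5) 0 → Eq (Vec Nat 4) (vcons Nat 3 0 (vcons Nat 2 1 (vcons Nat 1 0 (vcons Nat 0 2 (vnil Nat))))) (vcons Nat 3 0 (vcons Nat 2 1 (vcons Nat 1 0 (vcons Nat 0 2 (vnil Nat)))))


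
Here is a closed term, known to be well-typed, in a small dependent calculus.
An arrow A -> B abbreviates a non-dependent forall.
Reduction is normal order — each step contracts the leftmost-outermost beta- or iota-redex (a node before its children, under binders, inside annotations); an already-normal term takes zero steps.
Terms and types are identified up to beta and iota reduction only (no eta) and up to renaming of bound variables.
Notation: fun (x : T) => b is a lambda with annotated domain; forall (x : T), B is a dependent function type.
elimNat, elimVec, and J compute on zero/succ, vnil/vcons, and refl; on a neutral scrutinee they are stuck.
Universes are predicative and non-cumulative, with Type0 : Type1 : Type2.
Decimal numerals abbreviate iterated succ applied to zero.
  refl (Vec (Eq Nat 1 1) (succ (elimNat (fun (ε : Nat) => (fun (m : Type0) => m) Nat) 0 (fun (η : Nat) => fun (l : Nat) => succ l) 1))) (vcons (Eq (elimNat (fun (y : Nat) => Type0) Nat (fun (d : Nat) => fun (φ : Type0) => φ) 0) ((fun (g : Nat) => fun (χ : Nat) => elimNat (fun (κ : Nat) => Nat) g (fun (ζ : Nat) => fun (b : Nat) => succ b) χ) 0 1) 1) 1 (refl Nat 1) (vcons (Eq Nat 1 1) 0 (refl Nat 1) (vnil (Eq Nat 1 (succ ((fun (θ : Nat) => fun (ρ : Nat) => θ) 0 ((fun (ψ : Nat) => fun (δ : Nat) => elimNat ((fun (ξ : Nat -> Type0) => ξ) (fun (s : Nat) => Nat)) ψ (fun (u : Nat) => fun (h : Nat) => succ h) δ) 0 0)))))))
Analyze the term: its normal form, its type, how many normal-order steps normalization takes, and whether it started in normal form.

reduced normal form:
  refl (Vec (Eq Nat 1 1) 2) (vcons (Eq Nat 1 1) 1 (refl Nat 1) (vcons (Eq Nat 1 1) 0 (refl Nat 1) (vnil (Eq Nat 1 1))))
inferred type:
  Eq (Vec (Eq Nat 1 1) 2) (vcons (Eq Nat 1 1) 1 (refl Nat 1) (vcons (Eq Nat 1 1) 0 (refl Nat 1) (vnil (Eq Nat 1 1)))) (vcons (Eq Nat 1 1) 1 (refl Nat 1) (vcons (Eq Nat 1 1) 0 (refl Nat 1) (vnil (Eq Nat 1 1))))
steps to reach normal form (normal order): 13
term was already normal: no
first contracted redex: an elimNat iota-redex


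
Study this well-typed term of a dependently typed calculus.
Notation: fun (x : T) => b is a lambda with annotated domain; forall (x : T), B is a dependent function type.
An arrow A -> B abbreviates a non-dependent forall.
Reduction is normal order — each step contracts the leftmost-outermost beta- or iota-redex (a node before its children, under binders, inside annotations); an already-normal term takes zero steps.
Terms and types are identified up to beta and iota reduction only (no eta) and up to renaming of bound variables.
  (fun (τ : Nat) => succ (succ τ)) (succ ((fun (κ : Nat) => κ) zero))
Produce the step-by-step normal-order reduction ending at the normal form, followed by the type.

normal-order reduction:
  (fun (τ : Nat) => succ (succ τ)) (succ ((fun (κ : Nat) => κ) zero))
  ~> succ (succ (succ ((fun (τ : Nat) => τ) zero)))
  ~> succ (succ (succ zero))
inferred type:
  Nat


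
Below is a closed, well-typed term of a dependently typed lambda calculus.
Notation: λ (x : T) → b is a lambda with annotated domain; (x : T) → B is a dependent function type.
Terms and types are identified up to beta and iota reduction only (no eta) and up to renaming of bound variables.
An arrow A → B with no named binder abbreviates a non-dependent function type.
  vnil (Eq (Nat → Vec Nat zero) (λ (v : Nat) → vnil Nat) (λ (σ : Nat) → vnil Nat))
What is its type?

type:
  Vec (Eq (Nat → Vec Nat zero) (λ (v : Nat) → vnil Nat) (λ (σ : Nat) → vnil Nat)) zero


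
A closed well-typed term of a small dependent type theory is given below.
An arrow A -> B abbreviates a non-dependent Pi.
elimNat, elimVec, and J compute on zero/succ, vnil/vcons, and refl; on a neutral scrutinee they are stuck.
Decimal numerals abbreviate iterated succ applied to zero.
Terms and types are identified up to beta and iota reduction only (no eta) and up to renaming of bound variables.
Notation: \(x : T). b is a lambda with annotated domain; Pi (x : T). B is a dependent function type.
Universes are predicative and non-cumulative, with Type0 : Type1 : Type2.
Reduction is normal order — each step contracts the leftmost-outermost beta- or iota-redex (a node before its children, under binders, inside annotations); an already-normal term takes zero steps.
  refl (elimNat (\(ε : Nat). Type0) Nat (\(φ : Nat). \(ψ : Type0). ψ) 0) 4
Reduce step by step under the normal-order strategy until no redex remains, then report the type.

normal-order reduction:
  refl (elimNat (\(ε : Nat). Type0) Nat (\(φ : Nat). \(ψ : Type0). ψ) 0) 4
  ~> refl Nat 4
the term's type:
  Eq Nat 4 4


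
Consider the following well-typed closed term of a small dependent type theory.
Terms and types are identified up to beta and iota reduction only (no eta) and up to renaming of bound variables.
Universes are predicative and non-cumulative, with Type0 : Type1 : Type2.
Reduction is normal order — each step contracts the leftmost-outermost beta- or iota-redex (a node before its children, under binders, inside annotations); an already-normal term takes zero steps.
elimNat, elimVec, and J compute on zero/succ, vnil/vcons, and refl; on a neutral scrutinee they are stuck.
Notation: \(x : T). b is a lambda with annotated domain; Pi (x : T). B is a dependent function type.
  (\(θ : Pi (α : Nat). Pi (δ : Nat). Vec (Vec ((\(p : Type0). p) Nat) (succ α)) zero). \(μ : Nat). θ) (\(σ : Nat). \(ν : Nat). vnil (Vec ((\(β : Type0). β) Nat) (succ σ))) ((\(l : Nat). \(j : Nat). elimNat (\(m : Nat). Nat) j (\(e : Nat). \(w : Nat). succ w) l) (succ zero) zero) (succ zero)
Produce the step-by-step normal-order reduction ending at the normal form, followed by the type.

reduction (normal order):
  (\(θ : Pi (α : Nat). Pi (δ : Nat). Vec (Vec ((\(p : Type0). p) Nat) (succ α)) zero). \(μ : Nat). θ) (\(σ : Nat). \(ν : Nat). vnil (Vec ((\(β : Type0). β) Nat) (succ σ))) ((\(l : Nat). \(j : Nat). elimNat (\(m : Nat). Nat) j (\(e : Nat). \(w : Nat). succ w) l) (succ zero) zero) (succ zero)
  ~> (\(θ : Nat). \(α : Nat). \(δ : Nat). vnil (Vec ((\(p : Type0). p) Nat) (succ α))) ((\(μ : Nat). \(σ : Nat). elimNat (\(ν : Nat). Nat) σ (\(β : Nat). \(l : Nat). succ l) μ) (succ zero) zero) (succ zero)
  ~> (\(θ : Nat). \(α : Nat). vnil (Vec ((\(δ : Type0). δ) Nat) (succ θ))) (succ zero)
  ~> \(θ : Nat). vnil (Vec ((\(α : Type0). α) Nat) (succ (succ zero)))
  ~> \(θ : Nat). vnil (Vec Nat (succ (succ zero)))
the term's type:
  Pi (θ : Nat). Vec (Vec Nat (succ (succ zero))) zero


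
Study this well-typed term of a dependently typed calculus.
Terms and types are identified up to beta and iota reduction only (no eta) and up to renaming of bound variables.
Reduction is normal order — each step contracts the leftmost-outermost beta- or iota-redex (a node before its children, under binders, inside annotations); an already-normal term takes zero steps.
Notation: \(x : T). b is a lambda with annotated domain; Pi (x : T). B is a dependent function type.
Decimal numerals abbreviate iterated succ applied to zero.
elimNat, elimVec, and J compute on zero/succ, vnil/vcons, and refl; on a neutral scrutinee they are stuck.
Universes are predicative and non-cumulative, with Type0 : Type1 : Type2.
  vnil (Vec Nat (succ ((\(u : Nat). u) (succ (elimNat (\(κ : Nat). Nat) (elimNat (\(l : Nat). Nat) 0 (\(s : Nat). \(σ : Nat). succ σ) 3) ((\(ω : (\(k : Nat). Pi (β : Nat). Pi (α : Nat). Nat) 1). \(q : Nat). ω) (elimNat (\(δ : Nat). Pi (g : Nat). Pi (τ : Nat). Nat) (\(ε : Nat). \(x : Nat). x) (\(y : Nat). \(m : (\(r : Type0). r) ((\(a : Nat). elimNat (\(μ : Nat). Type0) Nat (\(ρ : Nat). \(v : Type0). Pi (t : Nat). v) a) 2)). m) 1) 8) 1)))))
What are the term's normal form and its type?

resulting normal form:
  vnil (Vec Nat 5)
inferred type:
  Vec (Vec Nat 5) 0
observation: the term reaches its normal form after 21 normal-order steps.


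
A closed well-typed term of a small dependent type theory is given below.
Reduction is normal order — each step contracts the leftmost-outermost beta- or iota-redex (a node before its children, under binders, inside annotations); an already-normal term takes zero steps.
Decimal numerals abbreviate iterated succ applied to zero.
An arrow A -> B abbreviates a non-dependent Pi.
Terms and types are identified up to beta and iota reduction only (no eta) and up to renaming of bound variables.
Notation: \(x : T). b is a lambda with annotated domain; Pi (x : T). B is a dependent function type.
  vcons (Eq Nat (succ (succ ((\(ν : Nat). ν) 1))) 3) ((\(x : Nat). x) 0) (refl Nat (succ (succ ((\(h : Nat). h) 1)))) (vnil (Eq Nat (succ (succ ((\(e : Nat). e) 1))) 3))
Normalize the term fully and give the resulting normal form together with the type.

resulting normal form:
  vcons (Eq Nat 3 3) 0 (refl Nat 3) (vnil (Eq Nat 3 3))
inferred type:
  Vec (Eq Nat 3 3) 1
observation: the leftmost-outermost redex is a beta-redex, and normalization takes 4 steps.


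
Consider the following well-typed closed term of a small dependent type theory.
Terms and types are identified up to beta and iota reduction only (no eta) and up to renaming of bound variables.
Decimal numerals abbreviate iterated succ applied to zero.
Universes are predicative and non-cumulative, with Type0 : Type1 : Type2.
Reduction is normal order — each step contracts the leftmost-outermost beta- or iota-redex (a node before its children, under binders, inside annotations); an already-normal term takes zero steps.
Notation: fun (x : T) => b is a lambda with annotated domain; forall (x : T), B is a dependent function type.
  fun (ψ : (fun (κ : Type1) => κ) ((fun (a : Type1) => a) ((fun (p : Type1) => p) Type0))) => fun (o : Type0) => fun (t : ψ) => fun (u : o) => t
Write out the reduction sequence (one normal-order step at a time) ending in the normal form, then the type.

reduction (normal order):
  fun (ψ : (fun (κ : Type1) => κ) ((fun (a : Type1) => a) ((fun (p : Type1) => p) Type0))) => fun (o : Type0) => fun (t : ψ) => fun (u : o) => t
  ~> fun (ψ : (fun (κ : Type1) => κ) ((fun (a : Type1) => a) Type0)) => fun (p : Type0) => fun (o : ψ) => fun (t : p) => o
  ~> fun (ψ : (fun (κ : Type1) => κ) Type0) => fun (a : Type0) => fun (p : ψ) => fun (o : a) => p
  ~> fun (ψ : Type0) => fun (κ : Type0) => fun (a : ψ) => fun (p : κ) => a
the term's type:
  forall (ψ : Type0), forall (κ : Type0), forall (a : ψ), forall (p : κ), ψ


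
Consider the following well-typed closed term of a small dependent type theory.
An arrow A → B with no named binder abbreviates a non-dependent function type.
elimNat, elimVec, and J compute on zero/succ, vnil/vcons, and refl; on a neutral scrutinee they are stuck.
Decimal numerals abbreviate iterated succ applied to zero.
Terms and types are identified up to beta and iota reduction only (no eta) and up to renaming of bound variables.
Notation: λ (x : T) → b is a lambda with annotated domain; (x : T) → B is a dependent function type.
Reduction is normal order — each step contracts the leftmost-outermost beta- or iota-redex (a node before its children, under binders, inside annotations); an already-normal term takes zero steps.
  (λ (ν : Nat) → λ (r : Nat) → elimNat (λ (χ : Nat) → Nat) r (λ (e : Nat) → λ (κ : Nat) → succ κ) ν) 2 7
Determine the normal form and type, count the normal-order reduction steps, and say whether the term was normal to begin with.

reduced normal form:
  9
inferred type:
  Nat
steps to reach normal form (normal order): 9
started in normal form: no
first redex: a beta-redex


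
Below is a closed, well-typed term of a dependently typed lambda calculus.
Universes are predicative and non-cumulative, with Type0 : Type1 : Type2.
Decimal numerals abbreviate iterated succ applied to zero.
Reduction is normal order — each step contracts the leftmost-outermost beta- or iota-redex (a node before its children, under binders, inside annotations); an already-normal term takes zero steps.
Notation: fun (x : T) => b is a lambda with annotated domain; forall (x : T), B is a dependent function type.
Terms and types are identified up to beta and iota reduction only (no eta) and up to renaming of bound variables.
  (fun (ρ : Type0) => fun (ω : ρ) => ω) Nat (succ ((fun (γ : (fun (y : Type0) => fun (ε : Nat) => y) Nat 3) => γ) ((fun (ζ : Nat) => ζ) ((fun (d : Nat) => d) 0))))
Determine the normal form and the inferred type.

resulting normal form:
  1
the term's type:
  Nat
observation: the term reaches its normal form after 5 normal-order steps.


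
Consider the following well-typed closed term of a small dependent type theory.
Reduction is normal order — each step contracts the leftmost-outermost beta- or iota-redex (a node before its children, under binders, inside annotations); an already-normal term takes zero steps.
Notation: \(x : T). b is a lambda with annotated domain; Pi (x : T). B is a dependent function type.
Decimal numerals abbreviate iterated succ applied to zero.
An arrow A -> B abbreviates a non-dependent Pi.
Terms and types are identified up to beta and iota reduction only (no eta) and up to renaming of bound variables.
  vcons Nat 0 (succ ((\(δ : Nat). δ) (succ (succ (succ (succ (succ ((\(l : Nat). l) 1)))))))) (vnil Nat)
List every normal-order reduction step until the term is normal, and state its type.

normal-order reduction sequence:
  vcons Nat 0 (succ ((\(δ : Nat). δ) (succ (succ (succ (succ (succ ((\(l : Nat). l) 1)))))))) (vnil Nat)
  ~> vcons Nat 0 (succ (succ (succ (succ (succ (succ ((\(δ : Nat). δ) 1))))))) (vnil Nat)
  ~> vcons Nat 0 7 (vnil Nat)
the term's type:
  Vec Nat 1


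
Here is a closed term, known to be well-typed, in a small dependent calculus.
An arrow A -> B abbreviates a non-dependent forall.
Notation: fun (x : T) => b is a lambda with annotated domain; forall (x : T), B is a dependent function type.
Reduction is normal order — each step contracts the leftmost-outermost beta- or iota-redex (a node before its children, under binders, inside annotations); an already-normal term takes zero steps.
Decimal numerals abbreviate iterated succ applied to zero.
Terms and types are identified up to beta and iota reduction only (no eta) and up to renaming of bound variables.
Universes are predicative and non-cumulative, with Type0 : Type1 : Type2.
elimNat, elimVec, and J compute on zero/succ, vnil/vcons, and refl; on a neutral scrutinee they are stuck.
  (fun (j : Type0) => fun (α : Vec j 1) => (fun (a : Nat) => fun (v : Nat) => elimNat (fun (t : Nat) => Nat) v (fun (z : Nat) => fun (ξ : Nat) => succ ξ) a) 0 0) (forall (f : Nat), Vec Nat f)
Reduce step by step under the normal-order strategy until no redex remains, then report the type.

reduction (normal order):
  (fun (j : Type0) => fun (α : Vec j 1) => (fun (a : Nat) => fun (v : Nat) => elimNat (fun (t : Nat) => Nat) v (fun (z : Nat) => fun (ξ : Nat) => succ ξ) a) 0 0) (forall (f : Nat), Vec Nat f)
  ~> fun (j : Vec (forall (α : Nat), Vec Nat α) 1) => (fun (a : Nat) => fun (v : Nat) => elimNat (fun (t : Nat) => Nat) v (fun (z : Nat) => fun (ξ : Nat) => succ ξ) a) 0 0
  ~> fun (j : Vec (forall (α : Nat), Vec Nat α) 1) => (fun (a : Nat) => elimNat (fun (v : Nat) => Nat) a (fun (t : Nat) => fun (z : Nat) => succ z) 0) 0
  ~> fun (j : Vec (forall (α : Nat), Vec Nat α) 1) => elimNat (fun (a : Nat) => Nat) 0 (fun (v : Nat) => fun (t : Nat) => succ t) 0
  ~> fun (j : Vec (forall (α : Nat), Vec Nat α) 1) => 0
inferred type:
  Vec (forall (j : Nat), Vec Nat j) 1 -> Nat


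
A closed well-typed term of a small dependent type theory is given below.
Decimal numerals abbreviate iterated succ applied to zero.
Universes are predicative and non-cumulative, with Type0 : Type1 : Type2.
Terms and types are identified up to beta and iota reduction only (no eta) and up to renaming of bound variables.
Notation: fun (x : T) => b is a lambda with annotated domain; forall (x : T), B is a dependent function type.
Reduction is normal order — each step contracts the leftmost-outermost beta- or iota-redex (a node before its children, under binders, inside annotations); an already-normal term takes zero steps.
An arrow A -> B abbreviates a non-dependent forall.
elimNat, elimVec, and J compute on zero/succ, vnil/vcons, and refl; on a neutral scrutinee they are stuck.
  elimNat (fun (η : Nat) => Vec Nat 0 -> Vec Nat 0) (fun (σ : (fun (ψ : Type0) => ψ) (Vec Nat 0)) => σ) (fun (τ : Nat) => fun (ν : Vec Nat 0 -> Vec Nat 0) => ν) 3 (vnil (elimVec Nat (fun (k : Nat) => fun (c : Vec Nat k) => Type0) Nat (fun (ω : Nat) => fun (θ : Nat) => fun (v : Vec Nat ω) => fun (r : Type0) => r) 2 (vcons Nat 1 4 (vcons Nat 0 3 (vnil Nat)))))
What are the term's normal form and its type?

reduced normal form:
  vnil Nat
inferred type:
  Vec Nat 0
observation: normalization takes exactly 22 steps under the normal-order strategy.
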